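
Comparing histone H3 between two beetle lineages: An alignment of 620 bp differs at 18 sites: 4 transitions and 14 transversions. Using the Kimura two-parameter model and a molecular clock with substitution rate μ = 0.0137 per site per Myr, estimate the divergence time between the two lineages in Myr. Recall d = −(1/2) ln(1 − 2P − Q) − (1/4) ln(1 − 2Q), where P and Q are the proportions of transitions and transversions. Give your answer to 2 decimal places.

P = 4/620 ≈ 0.006452 and Q = 14/620 ≈ 0.022581.
Under the Kimura two-parameter model, d = −½ ln(1 − 2P − Q) − ¼ ln(1 − 2Q).
1 − 2P − Q = 0.964515, giving −½ ln(0.964515) = 0.018065.
1 − 2Q = 0.954838, giving −¼ ln(0.954838) = 0.011553.
d = 0.018065 + 0.011553 = 0.029618.
Under a molecular clock d = 2μt, so t = d/(2μ) = 0.029618 / (2 × 0.0137) = 1.08 Myr.

1.08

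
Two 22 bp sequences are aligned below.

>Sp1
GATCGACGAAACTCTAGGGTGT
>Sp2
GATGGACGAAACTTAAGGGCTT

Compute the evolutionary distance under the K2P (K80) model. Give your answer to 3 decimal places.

0.271

Of 22 sites, 2 differences are transitions and 3 are transversions, so P = 2/22 ≈ 0.090909 and Q = 3/22 ≈ 0.136364.
Under the Kimura two-parameter model, d = −½ ln(1 − 2P − Q) − ¼ ln(1 − 2Q).
1 − 2P − Q = 0.681818, giving −½ ln(0.681818) = 0.191496.
1 − 2Q = 0.727272, giving −¼ ln(0.727272) = 0.079614.
d = 0.191496 + 0.079614 = 0.271110.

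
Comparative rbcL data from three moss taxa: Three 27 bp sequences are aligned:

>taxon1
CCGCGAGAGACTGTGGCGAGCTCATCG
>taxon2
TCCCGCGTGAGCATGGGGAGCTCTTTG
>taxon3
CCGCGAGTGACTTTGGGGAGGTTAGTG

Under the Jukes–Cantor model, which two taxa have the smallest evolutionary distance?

taxon1–taxon2: 10/27 differ, p = 0.370, d = 0.511.
taxon1–taxon3: 7/27 differ, p = 0.259, d = 0.318.
taxon2–taxon3: 10/27 differ, p = 0.370, d = 0.511.
The smallest distance is between taxon1 and taxon3.

taxon1 and taxon3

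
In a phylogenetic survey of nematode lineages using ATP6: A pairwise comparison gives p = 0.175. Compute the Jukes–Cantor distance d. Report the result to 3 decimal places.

0.199

d = −(3/4) ln(1 − 4p/3) = −0.75 ln(1 − 0.233333) = −0.75 ln(0.766667)
  = −0.75 × (-0.265703) = 0.199277 substitutions/site.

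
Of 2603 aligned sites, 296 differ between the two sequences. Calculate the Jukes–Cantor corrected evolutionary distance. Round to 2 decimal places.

0.12

p = 296/2603 ≈ 0.113715.
d = −(3/4) ln(1 − 4p/3) = −0.75 ln(1 − 0.15162) = −0.75 ln(0.84838)
  = −0.75 × (-0.164427) = 0.123320 substitutions/site.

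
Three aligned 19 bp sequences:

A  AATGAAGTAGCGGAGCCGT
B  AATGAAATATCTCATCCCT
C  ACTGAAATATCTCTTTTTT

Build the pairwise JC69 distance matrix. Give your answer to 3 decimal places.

A–B: 6/19 sites differ → p ≈ 0.315789, d = −0.75 ln(1 − 0.421052) = 0.409907 ≈ 0.410.
A–C: 10/19 sites differ → p ≈ 0.526316, d = −0.75 ln(1 − 0.701755) = 0.907380 ≈ 0.907.
B–C: 5/19 sites differ → p ≈ 0.263158, d = −0.75 ln(1 − 0.350877) = 0.324100 ≈ 0.324.

d(A,B) = 0.410, d(A,C) = 0.907, d(B,C) = 0.324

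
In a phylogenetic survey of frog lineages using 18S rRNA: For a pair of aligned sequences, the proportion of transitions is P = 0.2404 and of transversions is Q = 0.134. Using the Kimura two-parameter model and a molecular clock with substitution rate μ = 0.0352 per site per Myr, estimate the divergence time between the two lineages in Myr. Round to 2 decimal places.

7.88

Under the Kimura two-parameter model, d = −½ ln(1 − 2P − Q) − ¼ ln(1 − 2Q).
1 − 2P − Q = 0.3852, giving −½ ln(0.3852) = 0.476996.
1 − 2Q = 0.732, giving −¼ ln(0.732) = 0.077994.
d = 0.476996 + 0.077994 = 0.554990.
Under a molecular clock d = 2μt, so t = d/(2μ) = 0.554990 / (2 × 0.0352) = 7.88 Myr.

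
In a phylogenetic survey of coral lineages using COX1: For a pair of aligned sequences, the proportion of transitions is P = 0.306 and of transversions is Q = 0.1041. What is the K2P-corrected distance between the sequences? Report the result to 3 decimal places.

0.688

Under the Kimura two-parameter model, d = −½ ln(1 − 2P − Q) − ¼ ln(1 − 2Q).
1 − 2P − Q = 0.2839, giving −½ ln(0.2839) = 0.629567.
1 − 2Q = 0.7918, giving −¼ ln(0.7918) = 0.058362.
d = 0.629567 + 0.058362 = 0.687929.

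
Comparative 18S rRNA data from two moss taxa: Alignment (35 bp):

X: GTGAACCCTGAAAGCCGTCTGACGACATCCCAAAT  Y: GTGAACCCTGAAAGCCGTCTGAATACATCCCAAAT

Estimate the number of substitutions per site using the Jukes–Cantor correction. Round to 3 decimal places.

The sequences differ at 2 of 35 sites (23, 24), so p = 2/35 ≈ 0.057143.
d = −(3/4) ln(1 − 4p/3) = −0.75 ln(1 − 0.076191) = −0.75 ln(0.923809)
  = −0.75 × (-0.079250) = 0.059438 substitutions/site.

0.059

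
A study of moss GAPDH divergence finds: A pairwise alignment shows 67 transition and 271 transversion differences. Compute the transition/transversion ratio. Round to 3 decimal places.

0.247

R = 67/271 = 0.247232… ≈ 0.247 (to 3 d.p.).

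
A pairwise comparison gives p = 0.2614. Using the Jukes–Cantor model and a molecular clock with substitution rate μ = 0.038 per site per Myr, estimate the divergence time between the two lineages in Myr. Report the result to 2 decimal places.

4.23

d = −(3/4) ln(1 − 4p/3) = −0.75 ln(1 − 0.348533) = −0.75 ln(0.651467)
  = −0.75 × (-0.428529) = 0.321397 substitutions/site.
Under a molecular clock d = 2μt, so t = d/(2μ) = 0.321397 / (2 × 0.038) = 4.23 Myr.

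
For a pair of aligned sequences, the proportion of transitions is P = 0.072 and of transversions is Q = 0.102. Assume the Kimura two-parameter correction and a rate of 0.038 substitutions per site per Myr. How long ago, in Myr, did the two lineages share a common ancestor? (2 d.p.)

2.61

Under the Kimura two-parameter model, d = −½ ln(1 − 2P − Q) − ¼ ln(1 − 2Q).
1 − 2P − Q = 0.754, giving −½ ln(0.754) = 0.141181.
1 − 2Q = 0.796, giving −¼ ln(0.796) = 0.057039.
d = 0.141181 + 0.057039 = 0.198220.
Under a molecular clock d = 2μt, so t = d/(2μ) = 0.198220 / (2 × 0.038) = 2.61 Myr.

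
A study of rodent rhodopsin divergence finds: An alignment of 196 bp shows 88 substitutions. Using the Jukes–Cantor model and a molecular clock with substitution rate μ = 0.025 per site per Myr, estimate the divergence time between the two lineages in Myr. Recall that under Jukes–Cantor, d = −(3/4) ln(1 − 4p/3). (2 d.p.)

13.69

p = 88/196 ≈ 0.44898.
d = −(3/4) ln(1 − 4p/3) = −0.75 ln(1 − 0.59864) = −0.75 ln(0.40136)
  = −0.75 × (-0.912896) = 0.684672 substitutions/site.
Under a molecular clock d = 2μt, so t = d/(2μ) = 0.684672 / (2 × 0.025) = 13.69 Myr.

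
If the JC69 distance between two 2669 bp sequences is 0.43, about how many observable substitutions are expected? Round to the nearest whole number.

873

Invert JC69: p = (3/4)(1 − e^(−4d/3)) = 0.75 × (1 − e^(-0.573333)) = 0.75 × (1 − 0.563644) = 0.327267.
Expected differing sites = pL ≈ 0.327267 × 2669 = 873.475623 ≈ 873.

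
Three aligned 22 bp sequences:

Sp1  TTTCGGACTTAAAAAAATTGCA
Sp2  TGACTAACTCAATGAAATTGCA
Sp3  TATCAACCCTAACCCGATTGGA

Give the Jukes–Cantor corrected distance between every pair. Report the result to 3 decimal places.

d(Sp1,Sp2) = 0.414, d(Sp1,Sp3) = 0.699, d(Sp2,Sp3) = 0.824

Sp1–Sp2: 7/22 sites differ → p ≈ 0.318182, d = −0.75 ln(1 − 0.424243) = 0.414052 ≈ 0.414.
Sp1–Sp3: 10/22 sites differ → p ≈ 0.454545, d = −0.75 ln(1 − 0.60606) = 0.698667 ≈ 0.699.
Sp2–Sp3: 11/22 sites differ → p = 0.5, d = −0.75 ln(1 − 0.666667) = 0.823960 ≈ 0.824.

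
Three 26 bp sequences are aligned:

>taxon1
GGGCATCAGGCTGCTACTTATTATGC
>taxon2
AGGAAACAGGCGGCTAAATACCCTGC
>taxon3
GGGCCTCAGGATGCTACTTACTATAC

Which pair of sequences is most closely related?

taxon1–taxon2: 9/26 differ, p = 0.346, d = 0.464.
taxon1–taxon3: 4/26 differ, p = 0.154, d = 0.172.
taxon2–taxon3: 11/26 differ, p = 0.423, d = 0.623.
The smallest distance is between taxon1 and taxon3.

taxon1 and taxon3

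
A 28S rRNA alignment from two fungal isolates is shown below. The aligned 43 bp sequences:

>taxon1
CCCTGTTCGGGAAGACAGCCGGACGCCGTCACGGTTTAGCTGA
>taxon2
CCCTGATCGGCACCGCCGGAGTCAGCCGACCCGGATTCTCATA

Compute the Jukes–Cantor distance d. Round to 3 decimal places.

The sequences differ at 18 of 43 sites, so p = 18/43 ≈ 0.418605.
d = −(3/4) ln(1 − 4p/3) = −0.75 ln(1 − 0.55814) = −0.75 ln(0.44186)
  = −0.75 × (-0.816762) = 0.612572 substitutions/site.

0.613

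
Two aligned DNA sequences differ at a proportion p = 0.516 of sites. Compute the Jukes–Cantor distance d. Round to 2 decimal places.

0.87

d = −(3/4) ln(1 − 4p/3) = −0.75 ln(1 − 0.688) = −0.75 ln(0.312)
  = −0.75 × (-1.164752) = 0.873564 substitutions/site.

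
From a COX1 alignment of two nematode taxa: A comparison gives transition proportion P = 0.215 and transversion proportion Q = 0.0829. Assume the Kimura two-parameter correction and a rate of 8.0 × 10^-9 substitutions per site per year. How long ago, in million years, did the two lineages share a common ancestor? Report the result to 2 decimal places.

Under the Kimura two-parameter model, d = −½ ln(1 − 2P − Q) − ¼ ln(1 − 2Q).
1 − 2P − Q = 0.4871, giving −½ ln(0.4871) = 0.359643.
1 − 2Q = 0.8342, giving −¼ ln(0.8342) = 0.045321.
d = 0.359643 + 0.045321 = 0.404964.
Under a molecular clock d = 2μt, so t = d/(2μ) = 0.404964 / (2 × 8.0 × 10^-9) = 25.31 million years.

25.31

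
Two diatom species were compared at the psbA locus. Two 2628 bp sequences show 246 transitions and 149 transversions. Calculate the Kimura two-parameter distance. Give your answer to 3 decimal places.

P = 246/2628 ≈ 0.093607 and Q = 149/2628 ≈ 0.056697.
Under the Kimura two-parameter model, d = −½ ln(1 − 2P − Q) − ¼ ln(1 − 2Q).
1 − 2P − Q = 0.756089, giving −½ ln(0.756089) = 0.139798.
1 − 2Q = 0.886606, giving −¼ ln(0.886606) = 0.030089.
d = 0.139798 + 0.030089 = 0.169887.

0.170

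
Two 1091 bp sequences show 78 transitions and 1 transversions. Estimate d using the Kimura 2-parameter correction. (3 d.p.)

P = 78/1091 ≈ 0.071494 and Q = 1/1091 ≈ 0.000917.
Under the Kimura two-parameter model, d = −½ ln(1 − 2P − Q) − ¼ ln(1 − 2Q).
1 − 2P − Q = 0.856095, giving −½ ln(0.856095) = 0.077687.
1 − 2Q = 0.998166, giving −¼ ln(0.998166) = 0.000459.
d = 0.077687 + 0.000459 = 0.078146.

0.078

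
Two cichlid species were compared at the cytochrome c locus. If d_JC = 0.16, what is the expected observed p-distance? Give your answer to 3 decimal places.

p = (3/4)(1 − e^(−4d/3)) = 0.75 × (1 − e^(-0.213333)) = 0.75 × (1 − 0.807887) = 0.144085.

0.144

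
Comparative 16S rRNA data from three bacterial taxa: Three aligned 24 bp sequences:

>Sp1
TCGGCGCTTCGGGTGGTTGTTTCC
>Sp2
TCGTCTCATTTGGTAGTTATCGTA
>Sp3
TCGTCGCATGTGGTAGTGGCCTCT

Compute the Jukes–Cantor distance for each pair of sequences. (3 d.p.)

Sp1–Sp2: 11/24 sites differ → p ≈ 0.458333, d = −0.75 ln(1 − 0.611111) = 0.708346 ≈ 0.708.
Sp1–Sp3: 9/24 sites differ → p = 0.375, d = −0.75 ln(1 − 0.5) = 0.519860 ≈ 0.520.
Sp2–Sp3: 8/24 sites differ → p ≈ 0.333333, d = −0.75 ln(1 − 0.444444) = 0.440839 ≈ 0.441.

d(Sp1,Sp2) = 0.708, d(Sp1,Sp3) = 0.520, d(Sp2,Sp3) = 0.441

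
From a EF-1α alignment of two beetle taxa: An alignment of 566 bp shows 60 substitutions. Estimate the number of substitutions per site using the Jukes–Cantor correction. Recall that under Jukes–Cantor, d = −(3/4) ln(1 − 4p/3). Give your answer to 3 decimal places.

0.114

p = 60/566 ≈ 0.106007.
d = −(3/4) ln(1 − 4p/3) = −0.75 ln(1 − 0.141343) = −0.75 ln(0.858657)
  = −0.75 × (-0.152386) = 0.114290 substitutions/site.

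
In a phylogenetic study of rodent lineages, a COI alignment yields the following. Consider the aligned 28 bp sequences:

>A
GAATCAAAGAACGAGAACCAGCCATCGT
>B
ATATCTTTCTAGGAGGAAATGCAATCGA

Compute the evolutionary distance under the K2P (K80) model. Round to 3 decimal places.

0.910

Of 28 sites, 2 differences are transitions and 12 are transversions, so P = 2/28 ≈ 0.071429 and Q = 12/28 ≈ 0.428571.
Under the Kimura two-parameter model, d = −½ ln(1 − 2P − Q) − ¼ ln(1 − 2Q).
1 − 2P − Q = 0.428571, giving −½ ln(0.428571) = 0.423649.
1 − 2Q = 0.142858, giving −¼ ln(0.142858) = 0.486476.
d = 0.423649 + 0.486476 = 0.910125.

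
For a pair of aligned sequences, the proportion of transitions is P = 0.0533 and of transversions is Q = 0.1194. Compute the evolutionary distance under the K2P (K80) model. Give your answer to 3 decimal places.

0.196

Under the Kimura two-parameter model, d = −½ ln(1 − 2P − Q) − ¼ ln(1 − 2Q).
1 − 2P − Q = 0.774, giving −½ ln(0.774) = 0.128092.
1 − 2Q = 0.7612, giving −¼ ln(0.7612) = 0.068215.
d = 0.128092 + 0.068215 = 0.196307.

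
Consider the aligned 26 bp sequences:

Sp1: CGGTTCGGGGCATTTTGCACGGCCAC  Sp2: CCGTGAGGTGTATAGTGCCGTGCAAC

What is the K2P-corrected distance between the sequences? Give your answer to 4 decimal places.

0.6761

Of 26 sites, 1 differences are transitions and 10 are transversions, so P = 1/26 ≈ 0.038462 and Q = 10/26 ≈ 0.384615.
Under the Kimura two-parameter model, d = −½ ln(1 − 2P − Q) − ¼ ln(1 − 2Q).
1 − 2P − Q = 0.538461, giving −½ ln(0.538461) = 0.309520.
1 − 2Q = 0.23077, giving −¼ ln(0.23077) = 0.366583.
d = 0.309520 + 0.366583 = 0.676103.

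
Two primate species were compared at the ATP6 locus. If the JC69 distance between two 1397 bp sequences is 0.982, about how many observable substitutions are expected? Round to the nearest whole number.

765

Invert JC69: p = (3/4)(1 − e^(−4d/3)) = 0.75 × (1 − e^(-1.309333)) = 0.75 × (1 − 0.270000) = 0.547500.
Expected differing sites = pL ≈ 0.547500 × 1397 = 764.8575 ≈ 765.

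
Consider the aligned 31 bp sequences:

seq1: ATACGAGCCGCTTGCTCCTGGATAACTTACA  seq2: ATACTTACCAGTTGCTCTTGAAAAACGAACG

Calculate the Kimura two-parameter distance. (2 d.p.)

Of 31 sites, 5 differences are transitions and 6 are transversions, so P = 5/31 ≈ 0.16129 and Q = 6/31 ≈ 0.193548.
Under the Kimura two-parameter model, d = −½ ln(1 − 2P − Q) − ¼ ln(1 − 2Q).
1 − 2P − Q = 0.483872, giving −½ ln(0.483872) = 0.362967.
1 − 2Q = 0.612904, giving −¼ ln(0.612904) = 0.122387.
d = 0.362967 + 0.122387 = 0.485354.

0.49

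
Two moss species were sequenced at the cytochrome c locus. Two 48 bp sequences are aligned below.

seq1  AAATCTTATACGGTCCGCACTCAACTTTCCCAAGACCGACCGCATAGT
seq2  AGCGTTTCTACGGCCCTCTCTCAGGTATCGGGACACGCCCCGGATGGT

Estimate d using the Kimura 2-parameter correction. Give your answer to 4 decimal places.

Of 48 sites, 6 differences are transitions and 14 are transversions, so P = 6/48 = 0.125 and Q = 14/48 ≈ 0.291667.
Under the Kimura two-parameter model, d = −½ ln(1 − 2P − Q) − ¼ ln(1 − 2Q).
1 − 2P − Q = 0.458333, giving −½ ln(0.458333) = 0.390080.
1 − 2Q = 0.416666, giving −¼ ln(0.416666) = 0.218868.
d = 0.390080 + 0.218868 = 0.608948.

0.6089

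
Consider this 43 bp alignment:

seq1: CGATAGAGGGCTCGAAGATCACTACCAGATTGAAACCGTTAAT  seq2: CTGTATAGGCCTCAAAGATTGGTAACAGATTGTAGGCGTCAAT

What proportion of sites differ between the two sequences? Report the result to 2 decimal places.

0.30

The sequences differ at 13 of 43 positions.
p = 13/43 = 0.302325… ≈ 0.30 (to 2 d.p.).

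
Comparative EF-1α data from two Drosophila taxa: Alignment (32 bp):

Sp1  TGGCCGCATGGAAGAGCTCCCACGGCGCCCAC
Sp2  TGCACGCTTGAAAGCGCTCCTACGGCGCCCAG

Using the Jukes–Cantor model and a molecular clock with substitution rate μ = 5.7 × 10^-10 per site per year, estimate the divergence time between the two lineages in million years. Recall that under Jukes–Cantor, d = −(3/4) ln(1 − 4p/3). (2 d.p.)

The sequences differ at 7 of 32 sites (3, 4, 8, 11, 15, 21, 32), so p = 7/32 = 0.21875.
d = −(3/4) ln(1 − 4p/3) = −0.75 ln(1 − 0.291667) = −0.75 ln(0.708333)
  = −0.75 × (-0.344841) = 0.258631 substitutions/site.
Under a molecular clock d = 2μt, so t = d/(2μ) = 0.258631 / (2 × 5.7 × 10^-10) = 226.87 million years.

226.87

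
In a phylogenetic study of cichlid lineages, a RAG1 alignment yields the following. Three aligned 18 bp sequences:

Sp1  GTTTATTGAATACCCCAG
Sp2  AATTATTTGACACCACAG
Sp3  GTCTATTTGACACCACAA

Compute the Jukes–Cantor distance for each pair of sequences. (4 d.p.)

d(Sp1,Sp2) = 0.4408, d(Sp1,Sp3) = 0.4408, d(Sp2,Sp3) = 0.2635

Sp1–Sp2: 6/18 sites differ → p ≈ 0.333333, d = −0.75 ln(1 − 0.444444) = 0.440839 ≈ 0.4408.
Sp1–Sp3: 6/18 sites differ → p ≈ 0.333333, d = −0.75 ln(1 − 0.444444) = 0.440839 ≈ 0.4408.
Sp2–Sp3: 4/18 sites differ → p ≈ 0.222222, d = −0.75 ln(1 − 0.296296) = 0.263548 ≈ 0.2635.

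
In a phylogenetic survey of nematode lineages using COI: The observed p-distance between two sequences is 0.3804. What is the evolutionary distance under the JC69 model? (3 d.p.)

d = −(3/4) ln(1 − 4p/3) = −0.75 ln(1 − 0.5072) = −0.75 ln(0.4928)
  = −0.75 × (-0.707652) = 0.530739 substitutions/site.

0.531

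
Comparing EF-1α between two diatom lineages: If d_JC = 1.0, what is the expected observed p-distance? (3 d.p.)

0.552

p = (3/4)(1 − e^(−4d/3)) = 0.75 × (1 − e^(-1.333333)) = 0.75 × (1 − 0.263597) = 0.552302.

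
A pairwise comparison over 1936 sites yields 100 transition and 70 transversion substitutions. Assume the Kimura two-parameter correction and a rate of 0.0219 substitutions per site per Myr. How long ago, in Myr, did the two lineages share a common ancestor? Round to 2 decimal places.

2.14

P = 100/1936 ≈ 0.051653 and Q = 70/1936 ≈ 0.036157.
Under the Kimura two-parameter model, d = −½ ln(1 − 2P − Q) − ¼ ln(1 − 2Q).
1 − 2P − Q = 0.860537, giving −½ ln(0.860537) = 0.075099.
1 − 2Q = 0.927686, giving −¼ ln(0.927686) = 0.018765.
d = 0.075099 + 0.018765 = 0.093864.
Under a molecular clock d = 2μt, so t = d/(2μ) = 0.093864 / (2 × 0.0219) = 2.14 Myr.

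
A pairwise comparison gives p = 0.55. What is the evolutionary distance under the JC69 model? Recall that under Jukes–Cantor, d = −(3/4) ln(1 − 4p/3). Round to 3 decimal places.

0.991

d = −(3/4) ln(1 − 4p/3) = −0.75 ln(1 − 0.733333) = −0.75 ln(0.266667)
  = −0.75 × (-1.321755) = 0.991316 substitutions/site.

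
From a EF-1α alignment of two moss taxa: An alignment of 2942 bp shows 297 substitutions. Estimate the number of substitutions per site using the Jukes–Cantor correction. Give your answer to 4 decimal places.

0.1084

p = 297/2942 ≈ 0.100952.
d = −(3/4) ln(1 − 4p/3) = −0.75 ln(1 − 0.134603) = −0.75 ln(0.865397)
  = −0.75 × (-0.144567) = 0.108425 substitutions/site.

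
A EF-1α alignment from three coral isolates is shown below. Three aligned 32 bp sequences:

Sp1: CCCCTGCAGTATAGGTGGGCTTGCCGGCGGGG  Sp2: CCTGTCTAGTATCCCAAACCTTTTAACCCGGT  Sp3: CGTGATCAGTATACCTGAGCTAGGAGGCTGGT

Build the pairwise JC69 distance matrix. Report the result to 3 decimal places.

Sp1–Sp2: 18/32 sites differ → p = 0.5625, d = −0.75 ln(1 − 0.75) = 1.039721 ≈ 1.040.
Sp1–Sp3: 13/32 sites differ → p = 0.40625, d = −0.75 ln(1 − 0.541667) = 0.585119 ≈ 0.585.
Sp2–Sp3: 14/32 sites differ → p = 0.4375, d = −0.75 ln(1 − 0.583333) = 0.656601 ≈ 0.657.

d(Sp1,Sp2) = 1.040, d(Sp1,Sp3) = 0.585, d(Sp2,Sp3) = 0.657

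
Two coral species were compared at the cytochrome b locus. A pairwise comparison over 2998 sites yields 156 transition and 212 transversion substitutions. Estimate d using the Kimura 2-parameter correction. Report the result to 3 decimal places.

0.134

P = 156/2998 ≈ 0.052035 and Q = 212/2998 ≈ 0.070714.
Under the Kimura two-parameter model, d = −½ ln(1 − 2P − Q) − ¼ ln(1 − 2Q).
1 − 2P − Q = 0.825216, giving −½ ln(0.825216) = 0.096055.
1 − 2Q = 0.858572, giving −¼ ln(0.858572) = 0.038121.
d = 0.096055 + 0.038121 = 0.134176.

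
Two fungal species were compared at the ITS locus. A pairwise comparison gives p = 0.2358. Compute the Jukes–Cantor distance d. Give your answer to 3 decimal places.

0.283

d = −(3/4) ln(1 − 4p/3) = −0.75 ln(1 − 0.3144) = −0.75 ln(0.6856)
  = −0.75 × (-0.377461) = 0.283096 substitutions/site.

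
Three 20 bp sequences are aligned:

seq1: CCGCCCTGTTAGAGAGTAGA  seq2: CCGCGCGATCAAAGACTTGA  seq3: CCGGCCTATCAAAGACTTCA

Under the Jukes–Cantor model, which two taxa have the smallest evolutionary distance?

seq1–seq2: 7/20 differ, p = 0.350, d = 0.471.
seq1–seq3: 7/20 differ, p = 0.350, d = 0.471.
seq2–seq3: 4/20 differ, p = 0.200, d = 0.233.
The smallest distance is between seq2 and seq3.

seq2 and seq3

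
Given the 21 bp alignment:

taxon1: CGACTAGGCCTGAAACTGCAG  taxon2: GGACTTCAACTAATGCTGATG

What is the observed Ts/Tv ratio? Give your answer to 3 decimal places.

0.429

Transitions are A↔G and C↔T; transversions are all other mismatches.
Transitions: 3. Transversions: 7.
R = 3/7 = 0.428571… ≈ 0.429 (to 3 d.p.).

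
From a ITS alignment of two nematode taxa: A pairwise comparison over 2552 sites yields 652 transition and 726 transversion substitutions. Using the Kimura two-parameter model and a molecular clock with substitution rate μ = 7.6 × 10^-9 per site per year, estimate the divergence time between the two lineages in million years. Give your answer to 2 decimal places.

P = 652/2552 ≈ 0.255486 and Q = 726/2552 ≈ 0.284483.
Under the Kimura two-parameter model, d = −½ ln(1 − 2P − Q) − ¼ ln(1 − 2Q).
1 − 2P − Q = 0.204545, giving −½ ln(0.204545) = 0.793484.
1 − 2Q = 0.431034, giving −¼ ln(0.431034) = 0.210392.
d = 0.793484 + 0.210392 = 1.003876.
Under a molecular clock d = 2μt, so t = d/(2μ) = 1.003876 / (2 × 7.6 × 10^-9) = 66.04 million years.

66.04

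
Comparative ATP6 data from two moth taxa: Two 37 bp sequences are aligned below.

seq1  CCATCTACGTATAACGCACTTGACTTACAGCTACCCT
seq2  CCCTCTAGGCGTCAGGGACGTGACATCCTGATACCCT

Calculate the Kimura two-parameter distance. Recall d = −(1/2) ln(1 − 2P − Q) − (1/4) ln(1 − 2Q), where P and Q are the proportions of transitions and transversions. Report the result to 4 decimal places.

0.4321

Of 37 sites, 2 differences are transitions and 10 are transversions, so P = 2/37 ≈ 0.054054 and Q = 10/37 ≈ 0.27027.
Under the Kimura two-parameter model, d = −½ ln(1 − 2P − Q) − ¼ ln(1 − 2Q).
1 − 2P − Q = 0.621622, giving −½ ln(0.621622) = 0.237712.
1 − 2Q = 0.45946, giving −¼ ln(0.45946) = 0.194426.
d = 0.237712 + 0.194426 = 0.432138.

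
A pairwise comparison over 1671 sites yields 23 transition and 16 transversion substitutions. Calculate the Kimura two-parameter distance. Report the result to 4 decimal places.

0.0237

P = 23/1671 ≈ 0.013764 and Q = 16/1671 ≈ 0.009575.
Under the Kimura two-parameter model, d = −½ ln(1 − 2P − Q) − ¼ ln(1 − 2Q).
1 − 2P − Q = 0.962897, giving −½ ln(0.962897) = 0.018904.
1 − 2Q = 0.98085, giving −¼ ln(0.98085) = 0.004834.
d = 0.018904 + 0.004834 = 0.023738.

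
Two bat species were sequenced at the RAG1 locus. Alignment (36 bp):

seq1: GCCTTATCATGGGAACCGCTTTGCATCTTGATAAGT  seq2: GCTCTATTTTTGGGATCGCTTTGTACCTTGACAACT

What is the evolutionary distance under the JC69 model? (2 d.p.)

0.39

The sequences differ at 11 of 36 sites, so p = 11/36 ≈ 0.305556.
d = −(3/4) ln(1 − 4p/3) = −0.75 ln(1 − 0.407408) = −0.75 ln(0.592592)
  = −0.75 × (-0.523249) = 0.392437 substitutions/site.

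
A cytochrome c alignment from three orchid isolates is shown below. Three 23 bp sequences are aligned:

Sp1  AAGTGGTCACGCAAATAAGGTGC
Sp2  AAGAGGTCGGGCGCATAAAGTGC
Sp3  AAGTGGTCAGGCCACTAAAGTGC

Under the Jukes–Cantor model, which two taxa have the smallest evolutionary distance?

Sp1–Sp2: 6/23 differ, p = 0.261, d = 0.321.
Sp1–Sp3: 4/23 differ, p = 0.174, d = 0.198.
Sp2–Sp3: 5/23 differ, p = 0.217, d = 0.257.
The smallest distance is between Sp1 and Sp3.

Sp1 and Sp3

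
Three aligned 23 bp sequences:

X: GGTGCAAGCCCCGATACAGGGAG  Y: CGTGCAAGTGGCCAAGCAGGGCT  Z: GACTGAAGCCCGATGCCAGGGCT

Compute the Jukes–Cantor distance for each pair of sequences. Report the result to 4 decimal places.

d(X,Y) = 0.5532, d(X,Z) = 0.7614, d(Y,Z) = 1.0507

X–Y: 9/23 sites differ → p ≈ 0.391304, d = −0.75 ln(1 − 0.521739) = 0.553199 ≈ 0.5532.
X–Z: 11/23 sites differ → p ≈ 0.478261, d = −0.75 ln(1 − 0.637681) = 0.761423 ≈ 0.7614.
Y–Z: 13/23 sites differ → p ≈ 0.565217, d = −0.75 ln(1 − 0.753623) = 1.050669 ≈ 1.0507.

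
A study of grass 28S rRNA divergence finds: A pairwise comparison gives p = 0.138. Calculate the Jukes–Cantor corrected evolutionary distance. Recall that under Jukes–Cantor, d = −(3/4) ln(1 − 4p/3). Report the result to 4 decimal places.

0.1525

d = −(3/4) ln(1 − 4p/3) = −0.75 ln(1 − 0.184) = −0.75 ln(0.816)
  = −0.75 × (-0.203341) = 0.152506 substitutions/site.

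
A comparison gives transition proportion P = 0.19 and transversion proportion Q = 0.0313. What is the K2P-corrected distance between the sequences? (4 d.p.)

Under the Kimura two-parameter model, d = −½ ln(1 − 2P − Q) − ¼ ln(1 − 2Q).
1 − 2P − Q = 0.5887, giving −½ ln(0.5887) = 0.264919.
1 − 2Q = 0.9374, giving −¼ ln(0.9374) = 0.016161.
d = 0.264919 + 0.016161 = 0.281080.

0.2811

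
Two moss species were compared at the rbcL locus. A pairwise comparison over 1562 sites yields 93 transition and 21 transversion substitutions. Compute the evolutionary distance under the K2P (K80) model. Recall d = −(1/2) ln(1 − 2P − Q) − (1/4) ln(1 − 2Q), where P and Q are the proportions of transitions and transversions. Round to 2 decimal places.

P = 93/1562 ≈ 0.059539 and Q = 21/1562 ≈ 0.013444.
Under the Kimura two-parameter model, d = −½ ln(1 − 2P − Q) − ¼ ln(1 − 2Q).
1 − 2P − Q = 0.867478, giving −½ ln(0.867478) = 0.071083.
1 − 2Q = 0.973112, giving −¼ ln(0.973112) = 0.006814.
d = 0.071083 + 0.006814 = 0.077897.

0.08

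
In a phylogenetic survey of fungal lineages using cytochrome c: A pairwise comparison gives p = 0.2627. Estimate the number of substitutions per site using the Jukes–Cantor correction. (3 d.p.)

0.323

d = −(3/4) ln(1 − 4p/3) = −0.75 ln(1 − 0.350267) = −0.75 ln(0.649733)
  = −0.75 × (-0.431194) = 0.323396 substitutions/site.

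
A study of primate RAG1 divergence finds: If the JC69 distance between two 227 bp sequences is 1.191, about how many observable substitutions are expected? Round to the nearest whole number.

135

Invert JC69: p = (3/4)(1 − e^(−4d/3)) = 0.75 × (1 − e^(-1.588)) = 0.75 × (1 − 0.204334) = 0.596750.
Expected differing sites = pL ≈ 0.596750 × 227 = 135.46225 ≈ 135.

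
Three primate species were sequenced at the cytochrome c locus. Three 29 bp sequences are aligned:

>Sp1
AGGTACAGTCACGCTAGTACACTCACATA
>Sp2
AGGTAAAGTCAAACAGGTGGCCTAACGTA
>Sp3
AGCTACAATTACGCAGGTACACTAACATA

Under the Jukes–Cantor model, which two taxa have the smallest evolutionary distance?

Sp1–Sp2: 10/29 differ, p = 0.345, d = 0.462.
Sp1–Sp3: 6/29 differ, p = 0.207, d = 0.242.
Sp2–Sp3: 10/29 differ, p = 0.345, d = 0.462.
The smallest distance is between Sp1 and Sp3.

Sp1 and Sp3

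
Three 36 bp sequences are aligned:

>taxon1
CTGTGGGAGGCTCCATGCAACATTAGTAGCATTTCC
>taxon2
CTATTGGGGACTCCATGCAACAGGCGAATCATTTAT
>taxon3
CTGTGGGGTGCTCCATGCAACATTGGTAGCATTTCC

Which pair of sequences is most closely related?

taxon1–taxon2: 11/36 differ, p = 0.306, d = 0.392.
taxon1–taxon3: 3/36 differ, p = 0.083, d = 0.088.
taxon2–taxon3: 11/36 differ, p = 0.306, d = 0.392.
The smallest distance is between taxon1 and taxon3.

taxon1 and taxon3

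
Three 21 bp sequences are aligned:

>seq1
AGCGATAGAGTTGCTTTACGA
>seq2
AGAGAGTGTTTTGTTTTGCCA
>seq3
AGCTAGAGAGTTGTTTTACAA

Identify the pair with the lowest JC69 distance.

seq1 and seq3

seq1–seq2: 8/21 differ, p = 0.381, d = 0.532.
seq1–seq3: 4/21 differ, p = 0.190, d = 0.220.
seq2–seq3: 7/21 differ, p = 0.333, d = 0.441.
The smallest distance is between seq1 and seq3.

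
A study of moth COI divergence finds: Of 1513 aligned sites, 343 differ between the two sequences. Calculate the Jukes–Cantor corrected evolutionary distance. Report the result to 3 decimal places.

p = 343/1513 ≈ 0.226702.
d = −(3/4) ln(1 − 4p/3) = −0.75 ln(1 − 0.302269) = −0.75 ln(0.697731)
  = −0.75 × (-0.359922) = 0.269942 substitutions/site.

0.270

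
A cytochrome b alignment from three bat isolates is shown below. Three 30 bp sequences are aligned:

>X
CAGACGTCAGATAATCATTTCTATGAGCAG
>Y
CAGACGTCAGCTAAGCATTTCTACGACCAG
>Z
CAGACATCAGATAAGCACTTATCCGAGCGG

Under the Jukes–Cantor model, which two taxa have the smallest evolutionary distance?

X–Y: 4/30 differ, p = 0.133, d = 0.147.
X–Z: 7/30 differ, p = 0.233, d = 0.280.
Y–Z: 7/30 differ, p = 0.233, d = 0.280.
The smallest distance is between X and Y.

X and Y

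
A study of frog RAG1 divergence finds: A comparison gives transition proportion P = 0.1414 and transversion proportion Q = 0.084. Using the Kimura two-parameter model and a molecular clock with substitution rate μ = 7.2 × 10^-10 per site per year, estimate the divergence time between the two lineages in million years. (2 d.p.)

190.60

Under the Kimura two-parameter model, d = −½ ln(1 − 2P − Q) − ¼ ln(1 − 2Q).
1 − 2P − Q = 0.6332, giving −½ ln(0.6332) = 0.228484.
1 − 2Q = 0.832, giving −¼ ln(0.832) = 0.045981.
d = 0.228484 + 0.045981 = 0.274465.
Under a molecular clock d = 2μt, so t = d/(2μ) = 0.274465 / (2 × 7.2 × 10^-10) = 190.60 million years.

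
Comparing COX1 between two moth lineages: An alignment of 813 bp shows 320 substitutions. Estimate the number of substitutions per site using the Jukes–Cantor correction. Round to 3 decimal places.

0.558

p = 320/813 ≈ 0.393604.
d = −(3/4) ln(1 − 4p/3) = −0.75 ln(1 − 0.524805) = −0.75 ln(0.475195)
  = −0.75 × (-0.744030) = 0.558023 substitutions/site.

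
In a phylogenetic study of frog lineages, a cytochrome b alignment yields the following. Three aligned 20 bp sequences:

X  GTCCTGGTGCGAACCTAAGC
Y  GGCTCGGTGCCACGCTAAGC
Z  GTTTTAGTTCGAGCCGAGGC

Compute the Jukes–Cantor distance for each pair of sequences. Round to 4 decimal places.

d(X,Y) = 0.3831, d(X,Z) = 0.4715, d(Y,Z) = 0.8240

X–Y: 6/20 sites differ → p = 0.3, d = −0.75 ln(1 − 0.4) = 0.383119 ≈ 0.3831.
X–Z: 7/20 sites differ → p = 0.35, d = −0.75 ln(1 − 0.466667) = 0.471457 ≈ 0.4715.
Y–Z: 10/20 sites differ → p = 0.5, d = −0.75 ln(1 − 0.666667) = 0.823960 ≈ 0.8240.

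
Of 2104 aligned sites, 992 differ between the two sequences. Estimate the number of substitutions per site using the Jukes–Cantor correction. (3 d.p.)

0.743

p = 992/2104 ≈ 0.471483.
d = −(3/4) ln(1 − 4p/3) = −0.75 ln(1 − 0.628644) = −0.75 ln(0.371356)
  = −0.75 × (-0.990594) = 0.742946 substitutions/site.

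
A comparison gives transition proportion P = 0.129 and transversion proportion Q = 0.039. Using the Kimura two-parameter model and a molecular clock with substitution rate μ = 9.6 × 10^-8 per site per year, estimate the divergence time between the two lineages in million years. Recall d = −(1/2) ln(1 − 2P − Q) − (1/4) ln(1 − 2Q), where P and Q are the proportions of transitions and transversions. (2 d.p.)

Under the Kimura two-parameter model, d = −½ ln(1 − 2P − Q) − ¼ ln(1 − 2Q).
1 − 2P − Q = 0.703, giving −½ ln(0.703) = 0.176199.
1 − 2Q = 0.922, giving −¼ ln(0.922) = 0.020303.
d = 0.176199 + 0.020303 = 0.196502.
Under a molecular clock d = 2μt, so t = d/(2μ) = 0.196502 / (2 × 9.6 × 10^-8) = 1.02 million years.

1.02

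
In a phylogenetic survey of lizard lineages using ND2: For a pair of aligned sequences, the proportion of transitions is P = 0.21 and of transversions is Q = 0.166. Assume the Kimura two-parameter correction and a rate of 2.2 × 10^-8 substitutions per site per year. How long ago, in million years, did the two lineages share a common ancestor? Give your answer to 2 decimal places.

12.31

Under the Kimura two-parameter model, d = −½ ln(1 − 2P − Q) − ¼ ln(1 − 2Q).
1 − 2P − Q = 0.414, giving −½ ln(0.414) = 0.440945.
1 − 2Q = 0.668, giving −¼ ln(0.668) = 0.100867.
d = 0.440945 + 0.100867 = 0.541812.
Under a molecular clock d = 2μt, so t = d/(2μ) = 0.541812 / (2 × 2.2 × 10^-8) = 12.31 million years.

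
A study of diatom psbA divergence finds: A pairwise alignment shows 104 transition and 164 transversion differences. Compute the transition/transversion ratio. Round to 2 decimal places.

0.63

R = 104/164 = 0.634146… ≈ 0.63 (to 2 d.p.).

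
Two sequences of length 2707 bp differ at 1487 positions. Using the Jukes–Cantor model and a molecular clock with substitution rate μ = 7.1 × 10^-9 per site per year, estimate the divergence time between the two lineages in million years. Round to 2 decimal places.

69.63

p = 1487/2707 ≈ 0.549317.
d = −(3/4) ln(1 − 4p/3) = −0.75 ln(1 − 0.732423) = −0.75 ln(0.267577)
  = −0.75 × (-1.318348) = 0.988761 substitutions/site.
Under a molecular clock d = 2μt, so t = d/(2μ) = 0.988761 / (2 × 7.1 × 10^-9) = 69.63 million years.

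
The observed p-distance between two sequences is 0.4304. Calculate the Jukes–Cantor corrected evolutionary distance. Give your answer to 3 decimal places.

d = −(3/4) ln(1 − 4p/3) = −0.75 ln(1 − 0.573867) = −0.75 ln(0.426133)
  = −0.75 × (-0.853004) = 0.639753 substitutions/site.

0.640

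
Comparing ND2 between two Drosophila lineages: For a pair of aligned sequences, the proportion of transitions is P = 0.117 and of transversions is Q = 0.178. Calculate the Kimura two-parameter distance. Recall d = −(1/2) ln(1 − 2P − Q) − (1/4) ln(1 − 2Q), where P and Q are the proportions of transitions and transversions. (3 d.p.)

Under the Kimura two-parameter model, d = −½ ln(1 − 2P − Q) − ¼ ln(1 − 2Q).
1 − 2P − Q = 0.588, giving −½ ln(0.588) = 0.265514.
1 − 2Q = 0.644, giving −¼ ln(0.644) = 0.110014.
d = 0.265514 + 0.110014 = 0.375528.

0.376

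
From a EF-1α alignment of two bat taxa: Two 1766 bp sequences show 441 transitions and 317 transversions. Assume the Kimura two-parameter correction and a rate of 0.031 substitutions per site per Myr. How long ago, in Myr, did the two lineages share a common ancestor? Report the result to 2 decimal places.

10.96

P = 441/1766 ≈ 0.249717 and Q = 317/1766 ≈ 0.179502.
Under the Kimura two-parameter model, d = −½ ln(1 − 2P − Q) − ¼ ln(1 − 2Q).
1 − 2P − Q = 0.321064, giving −½ ln(0.321064) = 0.568057.
1 − 2Q = 0.640996, giving −¼ ln(0.640996) = 0.111183.
d = 0.568057 + 0.111183 = 0.679240.
Under a molecular clock d = 2μt, so t = d/(2μ) = 0.679240 / (2 × 0.031) = 10.96 Myr.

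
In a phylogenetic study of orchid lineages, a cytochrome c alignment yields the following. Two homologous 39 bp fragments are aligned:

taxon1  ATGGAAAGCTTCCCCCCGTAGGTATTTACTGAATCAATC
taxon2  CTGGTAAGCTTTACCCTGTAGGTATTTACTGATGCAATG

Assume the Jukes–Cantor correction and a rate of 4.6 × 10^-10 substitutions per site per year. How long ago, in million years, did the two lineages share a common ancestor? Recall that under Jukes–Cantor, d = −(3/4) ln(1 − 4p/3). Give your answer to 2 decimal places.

260.48

The sequences differ at 8 of 39 sites (1, 5, 12, 13, 17, 33, 34, 39), so p = 8/39 ≈ 0.205128.
d = −(3/4) ln(1 − 4p/3) = −0.75 ln(1 − 0.273504) = −0.75 ln(0.726496)
  = −0.75 × (-0.319522) = 0.239642 substitutions/site.
Under a molecular clock d = 2μt, so t = d/(2μ) = 0.239642 / (2 × 4.6 × 10^-10) = 260.48 million years.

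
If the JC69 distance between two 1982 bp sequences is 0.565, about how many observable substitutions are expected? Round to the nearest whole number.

787

Invert JC69: p = (3/4)(1 − e^(−4d/3)) = 0.75 × (1 − e^(-0.753333)) = 0.75 × (1 − 0.470795) = 0.396904.
Expected differing sites = pL ≈ 0.396904 × 1982 = 786.663728 ≈ 787.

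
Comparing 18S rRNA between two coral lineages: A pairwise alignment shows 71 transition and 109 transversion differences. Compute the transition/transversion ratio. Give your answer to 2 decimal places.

R = 71/109 = 0.651376… ≈ 0.65 (to 2 d.p.).

0.65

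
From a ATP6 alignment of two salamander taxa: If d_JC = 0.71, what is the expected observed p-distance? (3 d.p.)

0.459

p = (3/4)(1 − e^(−4d/3)) = 0.75 × (1 − e^(-0.946667)) = 0.75 × (1 − 0.388032) = 0.458976.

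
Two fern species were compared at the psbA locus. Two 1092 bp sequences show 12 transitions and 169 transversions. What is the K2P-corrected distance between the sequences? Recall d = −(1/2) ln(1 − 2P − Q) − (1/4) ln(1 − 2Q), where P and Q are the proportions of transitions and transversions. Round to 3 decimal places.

P = 12/1092 ≈ 0.010989 and Q = 169/1092 ≈ 0.154762.
Under the Kimura two-parameter model, d = −½ ln(1 − 2P − Q) − ¼ ln(1 − 2Q).
1 − 2P − Q = 0.82326, giving −½ ln(0.82326) = 0.097242.
1 − 2Q = 0.690476, giving −¼ ln(0.690476) = 0.092594.
d = 0.097242 + 0.092594 = 0.189836.

0.190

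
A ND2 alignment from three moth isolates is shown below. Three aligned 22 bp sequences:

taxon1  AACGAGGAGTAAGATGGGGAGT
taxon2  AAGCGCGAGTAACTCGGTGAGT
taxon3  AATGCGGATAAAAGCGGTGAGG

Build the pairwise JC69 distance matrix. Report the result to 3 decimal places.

d(taxon1,taxon2) = 0.497, d(taxon1,taxon3) = 0.591, d(taxon2,taxon3) = 0.591

taxon1–taxon2: 8/22 sites differ → p ≈ 0.363636, d = −0.75 ln(1 − 0.484848) = 0.497470 ≈ 0.497.
taxon1–taxon3: 9/22 sites differ → p ≈ 0.409091, d = −0.75 ln(1 − 0.545455) = 0.591344 ≈ 0.591.
taxon2–taxon3: 9/22 sites differ → p ≈ 0.409091, d = −0.75 ln(1 − 0.545455) = 0.591344 ≈ 0.591.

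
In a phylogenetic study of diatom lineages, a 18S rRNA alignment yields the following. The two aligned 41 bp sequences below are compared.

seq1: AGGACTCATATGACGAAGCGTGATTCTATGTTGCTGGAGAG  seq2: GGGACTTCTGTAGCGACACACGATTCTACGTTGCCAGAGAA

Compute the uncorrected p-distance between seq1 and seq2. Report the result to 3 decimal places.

The sequences differ at 14 of 41 positions.
p = 14/41 = 0.341463… ≈ 0.341 (to 3 d.p.).

0.341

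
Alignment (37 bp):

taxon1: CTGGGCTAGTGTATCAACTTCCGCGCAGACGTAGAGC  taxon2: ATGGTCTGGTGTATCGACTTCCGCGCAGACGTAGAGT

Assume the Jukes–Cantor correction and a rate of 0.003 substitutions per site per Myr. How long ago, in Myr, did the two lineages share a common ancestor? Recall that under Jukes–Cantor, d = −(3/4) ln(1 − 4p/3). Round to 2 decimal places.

24.83

The sequences differ at 5 of 37 sites (1, 5, 8, 16, 37), so p = 5/37 ≈ 0.135135.
d = −(3/4) ln(1 − 4p/3) = −0.75 ln(1 − 0.18018) = −0.75 ln(0.81982)
  = −0.75 × (-0.198670) = 0.149003 substitutions/site.
Under a molecular clock d = 2μt, so t = d/(2μ) = 0.149003 / (2 × 0.003) = 24.83 Myr.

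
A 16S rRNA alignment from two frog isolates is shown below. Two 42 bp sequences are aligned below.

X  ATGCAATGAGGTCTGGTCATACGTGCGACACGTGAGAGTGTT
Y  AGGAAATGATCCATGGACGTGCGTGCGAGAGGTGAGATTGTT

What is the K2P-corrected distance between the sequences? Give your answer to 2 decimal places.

Of 42 sites, 3 differences are transitions and 9 are transversions, so P = 3/42 ≈ 0.071429 and Q = 9/42 ≈ 0.214286.
Under the Kimura two-parameter model, d = −½ ln(1 − 2P − Q) − ¼ ln(1 − 2Q).
1 − 2P − Q = 0.642856, giving −½ ln(0.642856) = 0.220917.
1 − 2Q = 0.571428, giving −¼ ln(0.571428) = 0.139904.
d = 0.220917 + 0.139904 = 0.360821.

0.36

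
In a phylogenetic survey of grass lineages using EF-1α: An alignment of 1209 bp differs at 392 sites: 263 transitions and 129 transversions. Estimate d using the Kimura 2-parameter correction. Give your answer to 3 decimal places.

0.450

P = 263/1209 ≈ 0.217535 and Q = 129/1209 ≈ 0.1067.
Under the Kimura two-parameter model, d = −½ ln(1 − 2P − Q) − ¼ ln(1 − 2Q).
1 − 2P − Q = 0.45823, giving −½ ln(0.45823) = 0.390192.
1 − 2Q = 0.7866, giving −¼ ln(0.7866) = 0.060009.
d = 0.390192 + 0.060009 = 0.450201.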